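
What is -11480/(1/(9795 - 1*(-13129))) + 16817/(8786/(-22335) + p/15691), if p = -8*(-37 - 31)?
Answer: -1946406809762645/7394758 ≈ -2.6321e+8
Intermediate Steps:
p = 544 (p = -8*(-68) = 544)
-11480/(1/(9795 - 1*(-13129))) + 16817/(8786/(-22335) + p/15691) = -11480/(1/(9795 - 1*(-13129))) + 16817/(8786/(-22335) + 544/15691) = -11480/(1/(9795 + 13129)) + 16817/(8786*(-1/22335) + 544*(1/15691)) = -11480/(1/22924) + 16817/(-8786/22335 + 32/923) = -11480/1/22924 + 16817/(-7394758/20615205) = -11480*22924 + 16817*(-20615205/7394758) = -263167520 - 346685902485/7394758 = -1946406809762645/7394758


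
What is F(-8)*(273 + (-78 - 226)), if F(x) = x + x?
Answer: 496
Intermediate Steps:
F(x) = 2*x
F(-8)*(273 + (-78 - 226)) = (2*(-8))*(273 + (-78 - 226)) = -16*(273 - 304) = -16*(-31) = 496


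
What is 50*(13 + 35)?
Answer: 2400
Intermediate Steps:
50*(13 + 35) = 50*48 = 2400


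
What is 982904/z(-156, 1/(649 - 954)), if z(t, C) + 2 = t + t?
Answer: -491452/157 ≈ -3130.3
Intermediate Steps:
z(t, C) = -2 + 2*t (z(t, C) = -2 + (t + t) = -2 + 2*t)
982904/z(-156, 1/(649 - 954)) = 982904/(-2 + 2*(-156)) = 982904/(-2 - 312) = 982904/(-314) = 982904*(-1/314) = -491452/157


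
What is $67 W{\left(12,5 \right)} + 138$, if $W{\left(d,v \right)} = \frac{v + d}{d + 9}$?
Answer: $\frac{4037}{21} \approx 192.24$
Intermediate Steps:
$W{\left(d,v \right)} = \frac{d + v}{9 + d}$
$67 W{\left(12,5 \right)} + 138 = 67 \frac{12 + 5}{9 + 12} + 138 = 67 \cdot \frac{1}{21} \cdot 17 + 138 = 67 \cdot \frac{17}{21} + 138 = \frac{1139}{21} + 138 = \frac{4037}{21}$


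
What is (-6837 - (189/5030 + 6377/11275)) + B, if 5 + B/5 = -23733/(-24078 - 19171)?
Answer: -3365160758322243/490558269850 ≈ -6859.9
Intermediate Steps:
B = -962560/43249 (B = -25 + 5*(-23733/(-24078 - 19171)) = -25 + 5*(-23733/(-43249)) = -25 + 5*(-23733*(-1/43249)) = -25 + 5*(23733/43249) = -25 + 118665/43249 = -962560/43249 ≈ -22.256)
(-6837 - (189/5030 + 6377/11275)) + B = (-6837 - (189/5030 + 6377/11275)) - 962560/43249 = (-6837 - 1*6841457/11342650) - 962560/43249 = (-6837 - 6841457/11342650) - 962560/43249 = -77556539507/11342650 - 962560/43249 = -3365160758322243/490558269850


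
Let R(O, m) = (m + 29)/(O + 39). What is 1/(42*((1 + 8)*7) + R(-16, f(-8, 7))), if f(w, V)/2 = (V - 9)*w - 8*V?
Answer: 23/60807 ≈ 0.00037825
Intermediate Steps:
f(w, V) = -16*V + 2*w*(-9 + V) (f(w, V) = 2*((V - 9)*w - 8*V) = 2*((-9 + V)*w - 8*V) = 2*(w*(-9 + V) - 8*V) = 2*(-8*V + w*(-9 + V)) = -16*V + 2*w*(-9 + V))
R(O, m) = (29 + m)/(39 + O)
1/(42*((1 + 8)*7) + R(-16, f(-8, 7))) = 1/(42*((1 + 8)*7) + (29 + (-18*(-8) - 16*7 + 2*7*(-8)))/(39 - 16)) = 1/(42*(9*7) + (29 + (144 - 112 - 112))/23) = 1/(42*63 + (29 - 80)/23) = 1/(2646 + (1/23)*(-51)) = 1/(2646 - 51/23) = 1/(60807/23) = 23/60807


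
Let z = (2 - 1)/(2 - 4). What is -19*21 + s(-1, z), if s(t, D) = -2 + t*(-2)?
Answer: -399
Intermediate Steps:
z = -½ (z = 1/(-2) = 1*(-½) = -½ ≈ -0.50000)
s(t, D) = -2 - 2*t
-19*21 + s(-1, z) = -19*21 + (-2 - 2*(-1)) = -399 + (-2 + 2) = -399 + 0 = -399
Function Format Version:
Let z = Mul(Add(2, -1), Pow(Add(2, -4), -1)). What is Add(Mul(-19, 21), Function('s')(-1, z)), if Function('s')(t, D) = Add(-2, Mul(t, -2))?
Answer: -399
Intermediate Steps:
z = Rational(-1, 2) (z = Mul(1, Pow(-2, -1)) = Mul(1, Rational(-1, 2)) = Rational(-1, 2) ≈ -0.50000)
Function('s')(t, D) = Add(-2, Mul(-2, t))
Add(Mul(-19, 21), Function('s')(-1, z)) = Add(Mul(-19, 21), Add(-2, Mul(-2, -1))) = Add(-399, Add(-2, 2)) = Add(-399, 0) = -399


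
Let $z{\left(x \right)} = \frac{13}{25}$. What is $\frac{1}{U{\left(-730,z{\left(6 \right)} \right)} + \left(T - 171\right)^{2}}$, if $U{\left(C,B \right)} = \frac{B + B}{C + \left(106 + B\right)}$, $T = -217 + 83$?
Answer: $\frac{1199}{111536973} \approx 1.075 \cdot 10^{-5}$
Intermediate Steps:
$T = -134$
$z{\left(x \right)} = \frac{13}{25}$ ($z{\left(x \right)} = 13 \cdot \frac{1}{25} = \frac{13}{25}$)
$U{\left(C,B \right)} = \frac{2 B}{106 + B + C}$
$\frac{1}{U{\left(-730,z{\left(6 \right)} \right)} + \left(T - 171\right)^{2}} = \frac{1}{2 \cdot \frac{13}{25} \frac{1}{106 + \frac{13}{25} - 730} + \left(-134 - 171\right)^{2}} = \frac{1}{2 \cdot \frac{13}{25} \frac{1}{- \frac{15587}{25}} + \left(-305\right)^{2}} = \frac{1}{2 \cdot \frac{13}{25} \left(- \frac{25}{15587}\right) + 93025} = \frac{1}{- \frac{2}{1199} + 93025} = \frac{1}{\frac{111536973}{1199}} = \frac{1199}{111536973}$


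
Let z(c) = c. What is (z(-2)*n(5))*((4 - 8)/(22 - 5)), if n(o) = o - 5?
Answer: 0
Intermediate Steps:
n(o) = -5 + o
(z(-2)*n(5))*((4 - 8)/(22 - 5)) = (-2*(-5 + 5))*((4 - 8)/(22 - 5)) = (-2*0)*(-4/17) = 0*(-4*1/17) = 0*(-4/17) = 0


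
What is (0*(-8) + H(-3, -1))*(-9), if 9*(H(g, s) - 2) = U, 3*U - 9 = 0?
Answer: -21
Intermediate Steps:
U = 3 (U = 3 + (⅓)*0 = 3 + 0 = 3)
H(g, s) = 7/3 (H(g, s) = 2 + (⅑)*3 = 2 + ⅓ = 7/3)
(0*(-8) + H(-3, -1))*(-9) = (0*(-8) + 7/3)*(-9) = (0 + 7/3)*(-9) = (7/3)*(-9) = -21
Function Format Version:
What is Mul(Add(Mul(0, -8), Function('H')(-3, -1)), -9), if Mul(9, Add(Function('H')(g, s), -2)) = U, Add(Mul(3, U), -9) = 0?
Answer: -21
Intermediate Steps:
U = 3 (U = Add(3, Mul(Rational(1, 3), 0)) = Add(3, 0) = 3)
Function('H')(g, s) = Rational(7, 3) (Function('H')(g, s) = Add(2, Mul(Rational(1, 9), 3)) = Add(2, Rational(1, 3)) = Rational(7, 3))
Mul(Add(Mul(0, -8), Function('H')(-3, -1)), -9) = Mul(Add(Mul(0, -8), Rational(7, 3)), -9) = Mul(Add(0, Rational(7, 3)), -9) = Mul(Rational(7, 3), -9) = -21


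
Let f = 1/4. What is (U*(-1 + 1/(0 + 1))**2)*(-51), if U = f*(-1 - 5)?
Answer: 0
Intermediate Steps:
f = 1/4 ≈ 0.25000
U = -3/2 (U = (-1 - 5)/4 = (1/4)*(-6) = -3/2 ≈ -1.5000)
(U*(-1 + 1/(0 + 1))**2)*(-51) = -3*(-1 + 1/(0 + 1))**2/2*(-51) = -3*(-1 + 1/1)**2/2*(-51) = -3*(-1 + 1)**2/2*(-51) = -3/2*0**2*(-51) = -3/2*0*(-51) = 0*(-51) = 0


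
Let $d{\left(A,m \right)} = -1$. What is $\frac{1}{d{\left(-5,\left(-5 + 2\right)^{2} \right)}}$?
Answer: $-1$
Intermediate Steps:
$\frac{1}{d{\left(-5,\left(-5 + 2\right)^{2} \right)}} = \frac{1}{-1} = -1$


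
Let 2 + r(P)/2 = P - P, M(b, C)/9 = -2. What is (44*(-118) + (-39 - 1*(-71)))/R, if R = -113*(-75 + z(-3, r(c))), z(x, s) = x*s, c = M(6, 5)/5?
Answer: -1720/2373 ≈ -0.72482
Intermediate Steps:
M(b, C) = -18 (M(b, C) = 9*(-2) = -18)
c = -18/5 ≈ -3.6000
r(P) = -4 (r(P) = -4 + 2*(P - P) = -4 + 2*0 = -4 + 0 = -4)
z(x, s) = s*x
R = 7119 (R = -113*(-75 - 4*(-3)) = -113*(-75 + 12) = -113*(-63) = 7119)
(44*(-118) + (-39 - 1*(-71)))/R = (44*(-118) + (-39 - 1*(-71)))/7119 = (-5192 + (-39 + 71))*(1/7119) = (-5192 + 32)*(1/7119) = -5160*1/7119 = -1720/2373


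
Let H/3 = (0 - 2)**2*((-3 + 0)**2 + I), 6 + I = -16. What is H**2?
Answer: 24336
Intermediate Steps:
I = -22 (I = -6 - 16 = -22)
H = -156 (H = 3*((0 - 2)**2*((-3 + 0)**2 - 22)) = 3*((-2)**2*((-3)**2 - 22)) = 3*(4*(9 - 22)) = 3*(4*(-13)) = 3*(-52) = -156)
H**2 = (-156)**2 = 24336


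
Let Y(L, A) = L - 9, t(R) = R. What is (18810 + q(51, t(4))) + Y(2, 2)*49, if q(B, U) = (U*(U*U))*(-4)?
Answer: 18211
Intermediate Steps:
Y(L, A) = -9 + L
q(B, U) = -4*U**3 (q(B, U) = (U*U**2)*(-4) = U**3*(-4) = -4*U**3)
(18810 + q(51, t(4))) + Y(2, 2)*49 = (18810 - 4*4**3) + (-9 + 2)*49 = (18810 - 4*64) - 7*49 = (18810 - 256) - 343 = 18554 - 343 = 18211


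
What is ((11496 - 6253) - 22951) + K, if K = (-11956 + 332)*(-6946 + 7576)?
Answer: -7340828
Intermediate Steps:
K = -7323120 (K = -11624*630 = -7323120)
((11496 - 6253) - 22951) + K = ((11496 - 6253) - 22951) - 7323120 = (5243 - 22951) - 7323120 = -17708 - 7323120 = -7340828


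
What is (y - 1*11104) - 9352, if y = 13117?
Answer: -7339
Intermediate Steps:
(y - 1*11104) - 9352 = (13117 - 1*11104) - 9352 = (13117 - 11104) - 9352 = 2013 - 9352 = -7339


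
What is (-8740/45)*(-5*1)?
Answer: 8740/9 ≈ 971.11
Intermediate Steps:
(-8740/45)*(-5*1) = -8740/45*(-5) = -92*19/9*(-5) = -1748/9*(-5) = 8740/9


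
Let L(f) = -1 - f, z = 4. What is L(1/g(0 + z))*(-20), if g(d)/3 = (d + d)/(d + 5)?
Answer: 55/2 ≈ 27.500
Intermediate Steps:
g(d) = 6*d/(5 + d) (g(d) = 3*((d + d)/(d + 5)) = 3*((2*d)/(5 + d)) = 3*(2*d/(5 + d)) = 6*d/(5 + d))
L(1/g(0 + z))*(-20) = (-1 - 1/(6*(0 + 4)/(5 + (0 + 4))))*(-20) = (-1 - 1/(6*4/(5 + 4)))*(-20) = (-1 - 1/(6*4/9))*(-20) = (-1 - 1/(6*4*(1/9)))*(-20) = (-1 - 1/8/3)*(-20) = (-1 - 3/8)*(-20) = -11/8*(-20) = 55/2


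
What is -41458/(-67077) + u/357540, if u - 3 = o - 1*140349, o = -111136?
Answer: -340960799/3997118430 ≈ -0.085302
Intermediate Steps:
u = -251482 (u = 3 + (-111136 - 1*140349) = 3 + (-111136 - 140349) = 3 - 251485 = -251482)
-41458/(-67077) + u/357540 = -41458/(-67077) - 251482/357540 = -41458*(-1/67077) - 251482*1/357540 = 41458/67077 - 125741/178770 = -340960799/3997118430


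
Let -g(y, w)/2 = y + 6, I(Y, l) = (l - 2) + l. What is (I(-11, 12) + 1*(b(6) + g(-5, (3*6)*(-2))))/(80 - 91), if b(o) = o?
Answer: -26/11 ≈ -2.3636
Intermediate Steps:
I(Y, l) = -2 + 2*l (I(Y, l) = (-2 + l) + l = -2 + 2*l)
g(y, w) = -12 - 2*y (g(y, w) = -2*(y + 6) = -2*(6 + y) = -12 - 2*y)
(I(-11, 12) + 1*(b(6) + g(-5, (3*6)*(-2))))/(80 - 91) = ((-2 + 2*12) + 1*(6 + (-12 - 2*(-5))))/(80 - 91) = ((-2 + 24) + 1*(6 + (-12 + 10)))/(-11) = (22 + 1*(6 - 2))*(-1/11) = (22 + 1*4)*(-1/11) = (22 + 4)*(-1/11) = 26*(-1/11) = -26/11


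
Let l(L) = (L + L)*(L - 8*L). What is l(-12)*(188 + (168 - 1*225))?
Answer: -264096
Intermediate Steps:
l(L) = -14*L**2 (l(L) = (2*L)*(-7*L) = -14*L**2)
l(-12)*(188 + (168 - 1*225)) = (-14*(-12)**2)*(188 + (168 - 1*225)) = (-14*144)*(188 + (168 - 225)) = -2016*(188 - 57) = -2016*131 = -264096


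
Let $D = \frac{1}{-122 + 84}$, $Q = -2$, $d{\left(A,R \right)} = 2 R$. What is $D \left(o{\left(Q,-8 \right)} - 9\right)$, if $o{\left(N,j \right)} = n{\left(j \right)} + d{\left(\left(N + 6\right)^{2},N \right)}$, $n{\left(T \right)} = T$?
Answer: $\frac{21}{38} \approx 0.55263$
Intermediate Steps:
$o{\left(N,j \right)} = j + 2 N$
$D = - \frac{1}{38}$ ($D = \frac{1}{-38} = - \frac{1}{38} \approx -0.026316$)
$D \left(o{\left(Q,-8 \right)} - 9\right) = - \frac{\left(-8 + 2 \left(-2\right)\right) - 9}{38} = - \frac{\left(-8 - 4\right) - 9}{38} = - \frac{-12 - 9}{38} = \left(- \frac{1}{38}\right) \left(-21\right) = \frac{21}{38}$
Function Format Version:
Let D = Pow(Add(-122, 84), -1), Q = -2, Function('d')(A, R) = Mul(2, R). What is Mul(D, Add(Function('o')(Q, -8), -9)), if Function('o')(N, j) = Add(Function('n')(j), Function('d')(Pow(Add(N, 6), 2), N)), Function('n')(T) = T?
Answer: Rational(21, 38) ≈ 0.55263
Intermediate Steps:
Function('o')(N, j) = Add(j, Mul(2, N))
D = Rational(-1, 38) (D = Pow(-38, -1) = Rational(-1, 38) ≈ -0.026316)
Mul(D, Add(Function('o')(Q, -8), -9)) = Mul(Rational(-1, 38), Add(Add(-8, Mul(2, -2)), -9)) = Mul(Rational(-1, 38), Add(Add(-8, -4), -9)) = Mul(Rational(-1, 38), Add(-12, -9)) = Mul(Rational(-1, 38), -21) = Rational(21, 38)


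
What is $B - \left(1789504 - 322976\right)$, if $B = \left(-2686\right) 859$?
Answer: $-3773802$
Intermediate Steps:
$B = -2307274$
$B - \left(1789504 - 322976\right) = -2307274 - \left(1789504 - 322976\right) = -2307274 - 1466528 = -3773802$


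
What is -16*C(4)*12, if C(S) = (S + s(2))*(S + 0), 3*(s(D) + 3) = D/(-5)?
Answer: -3328/5 ≈ -665.60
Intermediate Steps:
s(D) = -3 - D/15 (s(D) = -3 + (D/(-5))/3 = -3 + (D*(-⅕))/3 = -3 + (-D/5)/3 = -3 - D/15)
C(S) = S*(-47/15 + S) (C(S) = (S + (-3 - 1/15*2))*(S + 0) = (S + (-3 - 2/15))*S = (S - 47/15)*S = (-47/15 + S)*S = S*(-47/15 + S))
-16*C(4)*12 = -16*4*(-47 + 15*4)/15*12 = -16*4*(-47 + 60)/15*12 = -16*4*13/15*12 = -16*52/15*12 = -832/15*12 = -3328/5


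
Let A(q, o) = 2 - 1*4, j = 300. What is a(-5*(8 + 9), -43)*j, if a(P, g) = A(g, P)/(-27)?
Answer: 200/9 ≈ 22.222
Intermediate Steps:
A(q, o) = -2 (A(q, o) = 2 - 4 = -2)
a(P, g) = 2/27 (a(P, g) = -2/(-27) = -2*(-1/27) = 2/27)
a(-5*(8 + 9), -43)*j = (2/27)*300 = 200/9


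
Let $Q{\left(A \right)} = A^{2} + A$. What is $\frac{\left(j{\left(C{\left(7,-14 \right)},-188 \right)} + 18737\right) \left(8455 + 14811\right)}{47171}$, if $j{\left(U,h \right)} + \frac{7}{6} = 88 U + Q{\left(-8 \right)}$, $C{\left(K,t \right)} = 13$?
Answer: $\frac{1391481295}{141513} \approx 9832.9$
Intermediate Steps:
$Q{\left(A \right)} = A + A^{2}$
$j{\left(U,h \right)} = \frac{329}{6} + 88 U$ ($j{\left(U,h \right)} = - \frac{7}{6} + \left(88 U - 8 \left(1 - 8\right)\right) = - \frac{7}{6} + \left(88 U - -56\right) = - \frac{7}{6} + \left(88 U + 56\right) = - \frac{7}{6} + \left(56 + 88 U\right) = \frac{329}{6} + 88 U$)
$\frac{\left(j{\left(C{\left(7,-14 \right)},-188 \right)} + 18737\right) \left(8455 + 14811\right)}{47171} = \frac{\left(\left(\frac{329}{6} + 88 \cdot 13\right) + 18737\right) \left(8455 + 14811\right)}{47171} = \left(\left(\frac{329}{6} + 1144\right) + 18737\right) 23266 \cdot \frac{1}{47171} = \left(\frac{7193}{6} + 18737\right) 23266 \cdot \frac{1}{47171} = \frac{119615}{6} \cdot 23266 \cdot \frac{1}{47171} = \frac{1391481295}{3} \cdot \frac{1}{47171} = \frac{1391481295}{141513}$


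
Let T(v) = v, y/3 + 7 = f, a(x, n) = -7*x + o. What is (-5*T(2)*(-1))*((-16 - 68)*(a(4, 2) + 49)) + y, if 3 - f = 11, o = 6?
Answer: -22725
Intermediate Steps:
a(x, n) = 6 - 7*x (a(x, n) = -7*x + 6 = 6 - 7*x)
f = -8 (f = 3 - 1*11 = 3 - 11 = -8)
y = -45 (y = -21 + 3*(-8) = -21 - 24 = -45)
(-5*T(2)*(-1))*((-16 - 68)*(a(4, 2) + 49)) + y = (-5*2*(-1))*((-16 - 68)*((6 - 7*4) + 49)) - 45 = (-10*(-1))*(-84*((6 - 28) + 49)) - 45 = 10*(-84*(-22 + 49)) - 45 = 10*(-84*27) - 45 = 10*(-2268) - 45 = -22680 - 45 = -22725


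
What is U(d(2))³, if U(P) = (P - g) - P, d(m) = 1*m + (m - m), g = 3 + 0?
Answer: -27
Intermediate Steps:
g = 3
d(m) = m (d(m) = m + 0 = m)
U(P) = -3 (U(P) = (P - 1*3) - P = (P - 3) - P = (-3 + P) - P = -3)
U(d(2))³ = (-3)³ = -27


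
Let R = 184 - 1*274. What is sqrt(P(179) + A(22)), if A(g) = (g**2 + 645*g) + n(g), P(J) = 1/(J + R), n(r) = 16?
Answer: sqrt(116359579)/89 ≈ 121.20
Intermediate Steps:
R = -90 (R = 184 - 274 = -90)
P(J) = 1/(-90 + J) (P(J) = 1/(J - 90) = 1/(-90 + J))
A(g) = 16 + g**2 + 645*g (A(g) = (g**2 + 645*g) + 16 = 16 + g**2 + 645*g)
sqrt(P(179) + A(22)) = sqrt(1/(-90 + 179) + (16 + 22**2 + 645*22)) = sqrt(1/89 + (16 + 484 + 14190)) = sqrt(1/89 + 14690) = sqrt(1307411/89) = sqrt(116359579)/89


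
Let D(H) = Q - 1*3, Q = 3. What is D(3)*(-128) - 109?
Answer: -109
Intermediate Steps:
D(H) = 0 (D(H) = 3 - 1*3 = 3 - 3 = 0)
D(3)*(-128) - 109 = 0*(-128) - 109 = 0 - 109 = -109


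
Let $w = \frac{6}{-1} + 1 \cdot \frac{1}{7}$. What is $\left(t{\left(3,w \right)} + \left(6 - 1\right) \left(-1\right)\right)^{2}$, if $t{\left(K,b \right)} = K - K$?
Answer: $25$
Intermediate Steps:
$w = - \frac{41}{7}$ ($w = 6 \left(-1\right) + 1 \cdot \frac{1}{7} = -6 + \frac{1}{7} = - \frac{41}{7} \approx -5.8571$)
$t{\left(K,b \right)} = 0$
$\left(t{\left(3,w \right)} + \left(6 - 1\right) \left(-1\right)\right)^{2} = \left(0 + \left(6 - 1\right) \left(-1\right)\right)^{2} = \left(0 + 5 \left(-1\right)\right)^{2} = \left(0 - 5\right)^{2} = \left(-5\right)^{2} = 25$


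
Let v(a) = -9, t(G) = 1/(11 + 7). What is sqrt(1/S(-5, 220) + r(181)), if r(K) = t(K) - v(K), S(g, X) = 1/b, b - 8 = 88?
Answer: sqrt(3782)/6 ≈ 10.250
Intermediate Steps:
b = 96 (b = 8 + 88 = 96)
t(G) = 1/18
S(g, X) = 1/96
r(K) = 163/18 (r(K) = 1/18 - 1*(-9) = 1/18 + 9 = 163/18)
sqrt(1/S(-5, 220) + r(181)) = sqrt(1/(1/96) + 163/18) = sqrt(96 + 163/18) = sqrt(1891/18) = sqrt(3782)/6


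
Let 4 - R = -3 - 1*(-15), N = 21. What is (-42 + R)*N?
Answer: -1050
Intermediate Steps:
R = -8 (R = 4 - (-3 - 1*(-15)) = 4 - (-3 + 15) = 4 - 1*12 = 4 - 12 = -8)
(-42 + R)*N = (-42 - 8)*21 = -50*21 = -1050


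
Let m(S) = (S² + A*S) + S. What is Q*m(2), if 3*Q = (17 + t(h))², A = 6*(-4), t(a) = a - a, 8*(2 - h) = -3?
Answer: -4046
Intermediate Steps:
h = 19/8 (h = 2 - ⅛*(-3) = 2 + 3/8 = 19/8 ≈ 2.3750)
t(a) = 0
A = -24
m(S) = S² - 23*S (m(S) = (S² - 24*S) + S = S² - 23*S)
Q = 289/3 (Q = (17 + 0)²/3 = (⅓)*17² = (⅓)*289 = 289/3 ≈ 96.333)
Q*m(2) = 289*(2*(-23 + 2))/3 = 289*(2*(-21))/3 = (289/3)*(-42) = -4046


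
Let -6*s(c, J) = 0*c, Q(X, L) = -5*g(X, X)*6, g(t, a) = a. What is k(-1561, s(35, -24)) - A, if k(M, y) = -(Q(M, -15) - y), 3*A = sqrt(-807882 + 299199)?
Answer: -46830 - I*sqrt(508683)/3 ≈ -46830.0 - 237.74*I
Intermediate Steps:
Q(X, L) = -30*X (Q(X, L) = -5*X*6 = -30*X)
s(c, J) = 0 (s(c, J) = -0*c = -1/6*0 = 0)
A = I*sqrt(508683)/3 (A = sqrt(-807882 + 299199)/3 = sqrt(-508683)/3 = (I*sqrt(508683))/3 = I*sqrt(508683)/3 ≈ 237.74*I)
k(M, y) = y + 30*M (k(M, y) = -(-30*M - y) = -(-y - 30*M) = y + 30*M)
k(-1561, s(35, -24)) - A = (0 + 30*(-1561)) - I*sqrt(508683)/3 = (0 - 46830) - I*sqrt(508683)/3 = -46830 - I*sqrt(508683)/3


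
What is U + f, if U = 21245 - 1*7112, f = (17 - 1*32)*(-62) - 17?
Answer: 15046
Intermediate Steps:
f = 913 (f = (17 - 32)*(-62) - 17 = -15*(-62) - 17 = 930 - 17 = 913)
U = 14133 (U = 21245 - 7112 = 14133)
U + f = 14133 + 913 = 15046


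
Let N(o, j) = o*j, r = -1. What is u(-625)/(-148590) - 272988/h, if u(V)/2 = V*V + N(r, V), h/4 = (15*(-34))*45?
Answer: -28953901/12630150 ≈ -2.2924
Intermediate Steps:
N(o, j) = j*o
h = -91800 (h = 4*((15*(-34))*45) = 4*(-510*45) = 4*(-22950) = -91800)
u(V) = -2*V + 2*V² (u(V) = 2*(V*V + V*(-1)) = 2*(V² - V) = -2*V + 2*V²)
u(-625)/(-148590) - 272988/h = (2*(-625)*(-1 - 625))/(-148590) - 272988/(-91800) = (2*(-625)*(-626))*(-1/148590) - 272988*(-1/91800) = 782500*(-1/148590) + 7583/2550 = -78250/14859 + 7583/2550 = -28953901/12630150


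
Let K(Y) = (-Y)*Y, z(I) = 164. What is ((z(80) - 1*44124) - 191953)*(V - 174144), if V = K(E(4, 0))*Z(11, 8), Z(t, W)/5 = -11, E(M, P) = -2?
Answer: 41030932612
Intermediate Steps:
K(Y) = -Y²
Z(t, W) = -55 (Z(t, W) = 5*(-11) = -55)
V = 220 (V = -1*(-2)²*(-55) = -1*4*(-55) = -4*(-55) = 220)
((z(80) - 1*44124) - 191953)*(V - 174144) = ((164 - 1*44124) - 191953)*(220 - 174144) = ((164 - 44124) - 191953)*(-173924) = (-43960 - 191953)*(-173924) = -235913*(-173924) = 41030932612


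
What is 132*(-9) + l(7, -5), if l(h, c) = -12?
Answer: -1200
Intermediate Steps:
132*(-9) + l(7, -5) = 132*(-9) - 12 = -1188 - 12 = -1200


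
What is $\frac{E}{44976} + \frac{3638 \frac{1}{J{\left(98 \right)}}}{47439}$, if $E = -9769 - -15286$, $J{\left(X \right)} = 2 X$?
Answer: $\frac{4288410953}{34849068912} \approx 0.12306$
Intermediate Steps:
$E = 5517$ ($E = -9769 + 15286 = 5517$)
$\frac{E}{44976} + \frac{3638 \frac{1}{J{\left(98 \right)}}}{47439} = \frac{5517}{44976} + \frac{3638 \frac{1}{2 \cdot 98}}{47439} = 5517 \cdot \frac{1}{44976} + \frac{3638}{196} \cdot \frac{1}{47439} = \frac{1839}{14992} + 3638 \cdot \frac{1}{196} \cdot \frac{1}{47439} = \frac{1839}{14992} + \frac{1819}{98} \cdot \frac{1}{47439} = \frac{1839}{14992} + \frac{1819}{4649022} = \frac{4288410953}{34849068912}$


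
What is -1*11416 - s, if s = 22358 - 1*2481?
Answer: -31293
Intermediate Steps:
s = 19877 (s = 22358 - 2481 = 19877)
-1*11416 - s = -1*11416 - 1*19877 = -11416 - 19877 = -31293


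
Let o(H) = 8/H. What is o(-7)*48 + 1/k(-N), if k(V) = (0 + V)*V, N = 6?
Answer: -13817/252 ≈ -54.829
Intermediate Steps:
k(V) = V**2 (k(V) = V*V = V**2)
o(-7)*48 + 1/k(-N) = (8/(-7))*48 + 1/((-1*6)**2) = (8*(-1/7))*48 + 1/((-6)**2) = -8/7*48 + 1/36 = -384/7 + 1/36 = -13817/252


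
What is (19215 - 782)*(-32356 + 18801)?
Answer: -249859315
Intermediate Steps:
(19215 - 782)*(-32356 + 18801) = 18433*(-13555) = -249859315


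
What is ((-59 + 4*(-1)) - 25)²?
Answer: 7744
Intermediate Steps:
((-59 + 4*(-1)) - 25)² = ((-59 - 4) - 25)² = (-63 - 25)² = (-88)² = 7744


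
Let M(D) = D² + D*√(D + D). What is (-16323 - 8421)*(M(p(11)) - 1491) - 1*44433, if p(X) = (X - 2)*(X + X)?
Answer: -933214905 - 29395872*√11 ≈ -1.0307e+9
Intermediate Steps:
p(X) = 2*X*(-2 + X) (p(X) = (-2 + X)*(2*X) = 2*X*(-2 + X))
M(D) = D² + √2*D^(3/2) (M(D) = D² + D*√(2*D) = D² + D*(√2*√D) = D² + √2*D^(3/2))
(-16323 - 8421)*(M(p(11)) - 1491) - 1*44433 = (-16323 - 8421)*(((2*11*(-2 + 11))² + √2*(2*11*(-2 + 11))^(3/2)) - 1491) - 1*44433 = -24744*(((2*11*9)² + √2*(2*11*9)^(3/2)) - 1491) - 44433 = -24744*((198² + √2*198^(3/2)) - 1491) - 44433 = -24744*((39204 + √2*(594*√22)) - 1491) - 44433 = -24744*((39204 + 1188*√11) - 1491) - 44433 = -24744*(37713 + 1188*√11) - 44433 = (-933170472 - 29395872*√11) - 44433 = -933214905 - 29395872*√11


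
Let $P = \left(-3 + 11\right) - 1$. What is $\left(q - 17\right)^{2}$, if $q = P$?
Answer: $100$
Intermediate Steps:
$P = 7$ ($P = 8 - 1 = 7$)
$q = 7$
$\left(q - 17\right)^{2} = \left(7 - 17\right)^{2} = \left(-10\right)^{2} = 100$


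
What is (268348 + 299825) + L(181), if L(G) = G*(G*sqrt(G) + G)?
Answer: 600934 + 32761*sqrt(181) ≈ 1.0417e+6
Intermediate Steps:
L(G) = G*(G + G**(3/2)) (L(G) = G*(G**(3/2) + G) = G*(G + G**(3/2)))
(268348 + 299825) + L(181) = (268348 + 299825) + (181**2 + 181**(5/2)) = 568173 + (32761 + 32761*sqrt(181)) = 600934 + 32761*sqrt(181)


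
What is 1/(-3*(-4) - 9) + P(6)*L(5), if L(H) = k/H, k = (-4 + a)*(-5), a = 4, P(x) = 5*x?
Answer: 1/3 ≈ 0.33333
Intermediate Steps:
k = 0 (k = (-4 + 4)*(-5) = 0*(-5) = 0)
L(H) = 0 (L(H) = 0/H = 0)
1/(-3*(-4) - 9) + P(6)*L(5) = 1/(-3*(-4) - 9) + (5*6)*0 = 1/(12 - 9) + 30*0 = 1/3 + 0 = 1/3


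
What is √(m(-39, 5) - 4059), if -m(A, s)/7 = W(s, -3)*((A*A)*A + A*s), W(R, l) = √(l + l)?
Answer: √(-4059 + 416598*I*√6) ≈ 712.88 + 715.72*I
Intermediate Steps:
W(R, l) = √2*√l (W(R, l) = √(2*l) = √2*√l)
m(A, s) = -7*I*√6*(A³ + A*s) (m(A, s) = -7*√2*√(-3)*((A*A)*A + A*s) = -7*√2*(I*√3)*(A²*A + A*s) = -7*I*√6*(A³ + A*s))
√(m(-39, 5) - 4059) = √(-7*I*(-39)*√6*(5 + (-39)²) - 4059) = √(-7*I*(-39)*√6*(5 + 1521) - 4059) = √(-7*I*(-39)*√6*1526 - 4059) = √(416598*I*√6 - 4059) = √(-4059 + 416598*I*√6)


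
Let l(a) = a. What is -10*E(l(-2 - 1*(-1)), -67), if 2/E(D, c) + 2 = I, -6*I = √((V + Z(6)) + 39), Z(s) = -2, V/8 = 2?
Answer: 1440/91 - 120*√53/91 ≈ 6.2240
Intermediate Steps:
V = 16 (V = 8*2 = 16)
I = -√53/6 (I = -√((16 - 2) + 39)/6 = -√(14 + 39)/6 = -√53/6 ≈ -1.2134)
E(D, c) = 2/(-2 - √53/6)
-10*E(l(-2 - 1*(-1)), -67) = -10*(-144/91 + 12*√53/91) = 1440/91 - 120*√53/91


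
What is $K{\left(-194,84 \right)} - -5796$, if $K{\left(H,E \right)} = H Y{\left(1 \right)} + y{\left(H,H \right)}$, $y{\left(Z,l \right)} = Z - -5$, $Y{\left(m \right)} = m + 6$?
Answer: $4249$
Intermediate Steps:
$Y{\left(m \right)} = 6 + m$
$y{\left(Z,l \right)} = 5 + Z$ ($y{\left(Z,l \right)} = Z + 5 = 5 + Z$)
$K{\left(H,E \right)} = 5 + 8 H$ ($K{\left(H,E \right)} = H \left(6 + 1\right) + \left(5 + H\right) = H 7 + \left(5 + H\right) = 7 H + \left(5 + H\right) = 5 + 8 H$)
$K{\left(-194,84 \right)} - -5796 = \left(5 + 8 \left(-194\right)\right) - -5796 = \left(5 - 1552\right) + 5796 = -1547 + 5796 = 4249$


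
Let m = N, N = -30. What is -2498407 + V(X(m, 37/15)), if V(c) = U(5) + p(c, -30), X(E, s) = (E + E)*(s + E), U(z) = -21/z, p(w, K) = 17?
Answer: -12491971/5 ≈ -2.4984e+6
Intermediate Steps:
m = -30
X(E, s) = 2*E*(E + s) (X(E, s) = (2*E)*(E + s) = 2*E*(E + s))
V(c) = 64/5 (V(c) = -21/5 + 17 = 64/5)
-2498407 + V(X(m, 37/15)) = -2498407 + 64/5 = -12491971/5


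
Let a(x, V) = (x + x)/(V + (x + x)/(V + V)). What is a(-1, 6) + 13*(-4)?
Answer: -1832/35 ≈ -52.343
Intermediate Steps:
a(x, V) = 2*x/(V + x/V) (a(x, V) = (2*x)/(V + (2*x)/((2*V))) = (2*x)/(V + (2*x)*(1/(2*V))) = (2*x)/(V + x/V) = 2*x/(V + x/V))
a(-1, 6) + 13*(-4) = 2*6*(-1)/(-1 + 6²) + 13*(-4) = 2*6*(-1)/(-1 + 36) - 52 = 2*6*(-1)/35 - 52 = 2*6*(-1)*(1/35) - 52 = -12/35 - 52 = -1832/35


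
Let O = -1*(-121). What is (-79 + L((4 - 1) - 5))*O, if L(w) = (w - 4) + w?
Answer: -10527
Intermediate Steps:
O = 121
L(w) = -4 + 2*w (L(w) = (-4 + w) + w = -4 + 2*w)
(-79 + L((4 - 1) - 5))*O = (-79 + (-4 + 2*((4 - 1) - 5)))*121 = (-79 + (-4 + 2*(3 - 5)))*121 = (-79 + (-4 + 2*(-2)))*121 = (-79 + (-4 - 4))*121 = (-79 - 8)*121 = -87*121 = -10527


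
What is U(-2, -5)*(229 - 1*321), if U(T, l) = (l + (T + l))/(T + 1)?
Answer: -1104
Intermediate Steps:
U(T, l) = (T + 2*l)/(1 + T)
U(-2, -5)*(229 - 1*321) = ((-2 + 2*(-5))/(1 - 2))*(229 - 1*321) = ((-2 - 10)/(-1))*(229 - 321) = -1*(-12)*(-92) = 12*(-92) = -1104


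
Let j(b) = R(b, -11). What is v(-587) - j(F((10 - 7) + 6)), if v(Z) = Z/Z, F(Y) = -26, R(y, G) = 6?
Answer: -5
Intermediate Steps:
v(Z) = 1
j(b) = 6
v(-587) - j(F((10 - 7) + 6)) = 1 - 1*6 = 1 - 6 = -5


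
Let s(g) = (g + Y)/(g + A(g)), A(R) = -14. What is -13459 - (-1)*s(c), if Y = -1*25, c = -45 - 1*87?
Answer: -1964857/146 ≈ -13458.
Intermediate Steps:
c = -132 (c = -45 - 87 = -132)
Y = -25
s(g) = (-25 + g)/(-14 + g) (s(g) = (g - 25)/(g - 14) = (-25 + g)/(-14 + g))
-13459 - (-1)*s(c) = -13459 - (-1)*(-25 - 132)/(-14 - 132) = -13459 - (-1)*-157/(-146) = -13459 - (-1)*(-1/146*(-157)) = -13459 - (-1)*157/146 = -13459 - 1*(-157/146) = -13459 + 157/146 = -1964857/146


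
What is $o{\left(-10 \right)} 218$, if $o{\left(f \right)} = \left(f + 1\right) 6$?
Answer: $-11772$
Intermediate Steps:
$o{\left(f \right)} = 6 + 6 f$ ($o{\left(f \right)} = \left(1 + f\right) 6 = 6 + 6 f$)
$o{\left(-10 \right)} 218 = \left(6 + 6 \left(-10\right)\right) 218 = \left(6 - 60\right) 218 = \left(-54\right) 218 = -11772$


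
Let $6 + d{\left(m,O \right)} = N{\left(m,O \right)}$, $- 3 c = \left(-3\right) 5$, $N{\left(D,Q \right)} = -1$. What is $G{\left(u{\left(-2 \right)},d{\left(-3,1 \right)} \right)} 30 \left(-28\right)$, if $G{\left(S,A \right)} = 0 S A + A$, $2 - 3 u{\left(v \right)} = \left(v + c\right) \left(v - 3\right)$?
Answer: $5880$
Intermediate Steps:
$c = 5$ ($c = - \frac{\left(-3\right) 5}{3} = \left(- \frac{1}{3}\right) \left(-15\right) = 5$)
$d{\left(m,O \right)} = -7$ ($d{\left(m,O \right)} = -6 - 1 = -7$)
$u{\left(v \right)} = \frac{2}{3} - \frac{\left(-3 + v\right) \left(5 + v\right)}{3}$ ($u{\left(v \right)} = \frac{2}{3} - \frac{\left(v + 5\right) \left(v - 3\right)}{3} = \frac{2}{3} - \frac{\left(5 + v\right) \left(-3 + v\right)}{3} = \frac{2}{3} - \frac{\left(-3 + v\right) \left(5 + v\right)}{3}$)
$G{\left(S,A \right)} = A$ ($G{\left(S,A \right)} = 0 A + A = 0 + A = A$)
$G{\left(u{\left(-2 \right)},d{\left(-3,1 \right)} \right)} 30 \left(-28\right) = \left(-7\right) 30 \left(-28\right) = \left(-210\right) \left(-28\right) = 5880$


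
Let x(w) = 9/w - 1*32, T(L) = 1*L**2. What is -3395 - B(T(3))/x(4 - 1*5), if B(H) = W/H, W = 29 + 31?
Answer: -417565/123 ≈ -3394.8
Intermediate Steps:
W = 60
T(L) = L**2
B(H) = 60/H
x(w) = -32 + 9/w (x(w) = 9/w - 32 = -32 + 9/w)
-3395 - B(T(3))/x(4 - 1*5) = -3395 - 60/(3**2)/(-32 + 9/(4 - 1*5)) = -3395 - 60/9/(-32 + 9/(4 - 5)) = -3395 - 60*(1/9)/(-32 + 9/(-1)) = -3395 - 20/(3*(-32 + 9*(-1))) = -3395 - 20/(3*(-32 - 9)) = -3395 - 20/(3*(-41)) = -3395 - 20*(-1)/(3*41) = -3395 - 1*(-20/123) = -3395 + 20/123 = -417565/123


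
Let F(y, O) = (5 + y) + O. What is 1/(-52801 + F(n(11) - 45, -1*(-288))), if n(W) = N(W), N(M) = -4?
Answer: -1/52557 ≈ -1.9027e-5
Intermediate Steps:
n(W) = -4
F(y, O) = 5 + O + y
1/(-52801 + F(n(11) - 45, -1*(-288))) = 1/(-52801 + (5 - 1*(-288) + (-4 - 45))) = 1/(-52801 + (5 + 288 - 49)) = 1/(-52801 + 244) = 1/(-52557) = -1/52557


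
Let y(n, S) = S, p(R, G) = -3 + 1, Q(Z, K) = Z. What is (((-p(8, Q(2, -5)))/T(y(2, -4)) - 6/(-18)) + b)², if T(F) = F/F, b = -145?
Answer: 183184/9 ≈ 20354.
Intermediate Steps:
p(R, G) = -2
T(F) = 1
(((-p(8, Q(2, -5)))/T(y(2, -4)) - 6/(-18)) + b)² = ((-1*(-2)/1 - 6/(-18)) - 145)² = ((2*1 - 6*(-1/18)) - 145)² = ((2 + ⅓) - 145)² = (7/3 - 145)² = (-428/3)² = 183184/9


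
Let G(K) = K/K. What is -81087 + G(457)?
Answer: -81086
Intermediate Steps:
G(K) = 1
-81087 + G(457) = -81087 + 1 = -81086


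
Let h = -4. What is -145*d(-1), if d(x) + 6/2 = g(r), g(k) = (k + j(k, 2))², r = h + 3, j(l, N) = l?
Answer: -145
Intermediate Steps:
r = -1 (r = -4 + 3 = -1)
g(k) = 4*k² (g(k) = (k + k)² = (2*k)² = 4*k²)
d(x) = 1 (d(x) = -3 + 4*(-1)² = -3 + 4*1 = -3 + 4 = 1)
-145*d(-1) = -145*1 = -145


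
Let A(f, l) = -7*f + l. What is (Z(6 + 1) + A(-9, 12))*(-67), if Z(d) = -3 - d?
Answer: -4355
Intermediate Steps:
A(f, l) = l - 7*f
(Z(6 + 1) + A(-9, 12))*(-67) = ((-3 - (6 + 1)) + (12 - 7*(-9)))*(-67) = ((-3 - 1*7) + (12 + 63))*(-67) = ((-3 - 7) + 75)*(-67) = (-10 + 75)*(-67) = 65*(-67) = -4355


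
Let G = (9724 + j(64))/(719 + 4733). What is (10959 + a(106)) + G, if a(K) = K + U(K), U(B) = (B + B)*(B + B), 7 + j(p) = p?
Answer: 305370849/5452 ≈ 56011.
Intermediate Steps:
j(p) = -7 + p
U(B) = 4*B² (U(B) = (2*B)*(2*B) = 4*B²)
G = 9781/5452 (G = (9724 + (-7 + 64))/(719 + 4733) = (9724 + 57)/5452 = 9781*(1/5452) = 9781/5452 ≈ 1.7940)
a(K) = K + 4*K²
(10959 + a(106)) + G = (10959 + 106*(1 + 4*106)) + 9781/5452 = (10959 + 106*(1 + 424)) + 9781/5452 = (10959 + 106*425) + 9781/5452 = (10959 + 45050) + 9781/5452 = 56009 + 9781/5452 = 305370849/5452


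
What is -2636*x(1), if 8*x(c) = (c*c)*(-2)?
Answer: 659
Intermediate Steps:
x(c) = -c**2/4 (x(c) = ((c*c)*(-2))/8 = (c**2*(-2))/8 = (-2*c**2)/8 = -c**2/4)
-2636*x(1) = -(-659)*1**2 = -(-659) = -2636*(-1/4) = 659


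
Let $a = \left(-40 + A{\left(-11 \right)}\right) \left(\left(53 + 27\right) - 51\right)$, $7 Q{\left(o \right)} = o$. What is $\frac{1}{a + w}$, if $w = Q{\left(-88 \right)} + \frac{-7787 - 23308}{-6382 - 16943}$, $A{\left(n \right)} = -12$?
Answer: $- \frac{10885}{16536909} \approx -0.00065822$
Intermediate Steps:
$Q{\left(o \right)} = \frac{o}{7}$
$a = -1508$ ($a = \left(-40 - 12\right) \left(\left(53 + 27\right) - 51\right) = - 52 \left(80 - 51\right) = \left(-52\right) 29 = -1508$)
$w = - \frac{122329}{10885}$ ($w = \frac{1}{7} \left(-88\right) + \frac{-7787 - 23308}{-6382 - 16943} = - \frac{88}{7} - \frac{31095}{-23325} = - \frac{88}{7} - - \frac{2073}{1555} = - \frac{88}{7} + \frac{2073}{1555} = - \frac{122329}{10885} \approx -11.238$)
$\frac{1}{a + w} = \frac{1}{-1508 - \frac{122329}{10885}} = \frac{1}{- \frac{16536909}{10885}} = - \frac{10885}{16536909}$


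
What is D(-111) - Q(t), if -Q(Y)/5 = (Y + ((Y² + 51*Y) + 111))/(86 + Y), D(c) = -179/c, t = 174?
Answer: 4386593/5772 ≈ 759.98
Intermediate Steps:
Q(Y) = -5*(111 + Y² + 52*Y)/(86 + Y) (Q(Y) = -5*(Y + ((Y² + 51*Y) + 111))/(86 + Y) = -5*(Y + (111 + Y² + 51*Y))/(86 + Y) = -5*(111 + Y² + 52*Y)/(86 + Y))
D(-111) - Q(t) = -179/(-111) - 5*(-111 - 1*174² - 52*174)/(86 + 174) = -179*(-1/111) - 5*(-111 - 1*30276 - 9048)/260 = 179/111 - 5*(-111 - 30276 - 9048)/260 = 179/111 - 5*(-39435)/260 = 179/111 - 1*(-39435/52) = 179/111 + 39435/52 = 4386593/5772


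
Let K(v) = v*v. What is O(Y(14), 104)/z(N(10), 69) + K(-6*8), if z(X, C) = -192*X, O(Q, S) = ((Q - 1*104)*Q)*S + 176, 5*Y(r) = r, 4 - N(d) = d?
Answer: 1367143/600 ≈ 2278.6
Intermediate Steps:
N(d) = 4 - d
Y(r) = r/5
O(Q, S) = 176 + Q*S*(-104 + Q) (O(Q, S) = ((Q - 104)*Q)*S + 176 = ((-104 + Q)*Q)*S + 176 = (Q*(-104 + Q))*S + 176 = Q*S*(-104 + Q) + 176 = 176 + Q*S*(-104 + Q))
K(v) = v**2
O(Y(14), 104)/z(N(10), 69) + K(-6*8) = (176 + 104*((1/5)*14)**2 - 104*(1/5)*14*104)/((-192*(4 - 1*10))) + (-6*8)**2 = (176 + 104*(14/5)**2 - 104*14/5*104)/((-192*(4 - 10))) + (-48)**2 = (176 + 104*(196/25) - 151424/5)/((-192*(-6))) + 2304 = (176 + 20384/25 - 151424/5)/1152 + 2304 = -732336/25*1/1152 + 2304 = -15257/600 + 2304 = 1367143/600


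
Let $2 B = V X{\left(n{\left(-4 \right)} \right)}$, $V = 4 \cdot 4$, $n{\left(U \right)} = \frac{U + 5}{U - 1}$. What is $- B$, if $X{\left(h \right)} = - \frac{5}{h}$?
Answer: $-200$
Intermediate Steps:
$n{\left(U \right)} = \frac{5 + U}{-1 + U}$
$V = 16$
$B = 200$ ($B = \frac{16 \left(- \frac{5}{\frac{1}{-1 - 4} \left(5 - 4\right)}\right)}{2} = \frac{16 \left(- \frac{5}{\frac{1}{-5} \cdot 1}\right)}{2} = \frac{16 \left(- \frac{5}{\left(- \frac{1}{5}\right) 1}\right)}{2} = \frac{16 \left(- \frac{5}{- \frac{1}{5}}\right)}{2} = \frac{16 \left(\left(-5\right) \left(-5\right)\right)}{2} = \frac{16 \cdot 25}{2} = \frac{1}{2} \cdot 400 = 200$)
$- B = \left(-1\right) 200 = -200$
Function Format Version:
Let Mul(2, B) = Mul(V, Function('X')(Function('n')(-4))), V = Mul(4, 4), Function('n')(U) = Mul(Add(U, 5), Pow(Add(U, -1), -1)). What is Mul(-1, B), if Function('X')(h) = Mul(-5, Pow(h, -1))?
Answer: -200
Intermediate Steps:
Function('n')(U) = Mul(Pow(Add(-1, U), -1), Add(5, U)) (Function('n')(U) = Mul(Add(5, U), Pow(Add(-1, U), -1)) = Mul(Pow(Add(-1, U), -1), Add(5, U)))
V = 16
B = 200 (B = Mul(Rational(1, 2), Mul(16, Mul(-5, Pow(Mul(Pow(Add(-1, -4), -1), Add(5, -4)), -1)))) = Mul(Rational(1, 2), Mul(16, Mul(-5, Pow(Mul(Pow(-5, -1), 1), -1)))) = Mul(Rational(1, 2), Mul(16, Mul(-5, Pow(Mul(Rational(-1, 5), 1), -1)))) = Mul(Rational(1, 2), Mul(16, Mul(-5, Pow(Rational(-1, 5), -1)))) = Mul(Rational(1, 2), Mul(16, Mul(-5, -5))) = Mul(Rational(1, 2), Mul(16, 25)) = Mul(Rational(1, 2), 400) = 200)
Mul(-1, B) = Mul(-1, 200) = -200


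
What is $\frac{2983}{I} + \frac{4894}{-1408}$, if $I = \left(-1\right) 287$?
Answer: $- \frac{2802321}{202048} \approx -13.87$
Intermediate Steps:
$I = -287$
$\frac{2983}{I} + \frac{4894}{-1408} = \frac{2983}{-287} + \frac{4894}{-1408} = 2983 \left(- \frac{1}{287}\right) + 4894 \left(- \frac{1}{1408}\right) = - \frac{2983}{287} - \frac{2447}{704} = - \frac{2802321}{202048}$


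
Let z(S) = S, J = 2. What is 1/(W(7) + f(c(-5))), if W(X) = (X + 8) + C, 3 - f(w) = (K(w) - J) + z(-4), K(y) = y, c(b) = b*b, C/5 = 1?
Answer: ¼ ≈ 0.25000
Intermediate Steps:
C = 5 (C = 5*1 = 5)
c(b) = b²
f(w) = 9 - w (f(w) = 3 - ((w - 1*2) - 4) = 3 - ((w - 2) - 4) = 3 - ((-2 + w) - 4) = 3 - (-6 + w) = 3 + (6 - w) = 9 - w)
W(X) = 13 + X (W(X) = (X + 8) + 5 = (8 + X) + 5 = 13 + X)
1/(W(7) + f(c(-5))) = 1/((13 + 7) + (9 - 1*(-5)²)) = 1/(20 + (9 - 1*25)) = 1/(20 + (9 - 25)) = 1/(20 - 16) = 1/4 = ¼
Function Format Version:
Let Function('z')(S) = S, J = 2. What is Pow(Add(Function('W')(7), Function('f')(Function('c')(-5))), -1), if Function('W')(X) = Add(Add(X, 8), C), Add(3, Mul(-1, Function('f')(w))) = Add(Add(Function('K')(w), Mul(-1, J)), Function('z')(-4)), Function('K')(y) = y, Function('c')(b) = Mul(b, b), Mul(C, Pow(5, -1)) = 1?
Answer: Rational(1, 4) ≈ 0.25000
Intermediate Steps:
C = 5 (C = Mul(5, 1) = 5)
Function('c')(b) = Pow(b, 2)
Function('f')(w) = Add(9, Mul(-1, w)) (Function('f')(w) = Add(3, Mul(-1, Add(Add(w, Mul(-1, 2)), -4))) = Add(3, Mul(-1, Add(Add(w, -2), -4))) = Add(3, Mul(-1, Add(Add(-2, w), -4))) = Add(3, Mul(-1, Add(-6, w))) = Add(3, Add(6, Mul(-1, w))) = Add(9, Mul(-1, w)))
Function('W')(X) = Add(13, X) (Function('W')(X) = Add(Add(X, 8), 5) = Add(Add(8, X), 5) = Add(13, X))
Pow(Add(Function('W')(7), Function('f')(Function('c')(-5))), -1) = Pow(Add(Add(13, 7), Add(9, Mul(-1, Pow(-5, 2)))), -1) = Pow(Add(20, Add(9, Mul(-1, 25))), -1) = Pow(Add(20, Add(9, -25)), -1) = Pow(Add(20, -16), -1) = Pow(4, -1) = Rational(1, 4)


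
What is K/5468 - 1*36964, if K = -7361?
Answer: -202126513/5468 ≈ -36965.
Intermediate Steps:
K/5468 - 1*36964 = -7361/5468 - 1*36964 = -7361*1/5468 - 36964 = -7361/5468 - 36964 = -202126513/5468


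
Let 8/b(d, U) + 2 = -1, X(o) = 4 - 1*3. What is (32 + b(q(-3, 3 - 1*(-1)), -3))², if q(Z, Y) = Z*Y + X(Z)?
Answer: 7744/9 ≈ 860.44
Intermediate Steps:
X(o) = 1 (X(o) = 4 - 3 = 1)
q(Z, Y) = 1 + Y*Z (q(Z, Y) = Z*Y + 1 = Y*Z + 1 = 1 + Y*Z)
b(d, U) = -8/3 (b(d, U) = 8/(-2 - 1) = 8/(-3) = 8*(-⅓) = -8/3)
(32 + b(q(-3, 3 - 1*(-1)), -3))² = (32 - 8/3)² = (88/3)² = 7744/9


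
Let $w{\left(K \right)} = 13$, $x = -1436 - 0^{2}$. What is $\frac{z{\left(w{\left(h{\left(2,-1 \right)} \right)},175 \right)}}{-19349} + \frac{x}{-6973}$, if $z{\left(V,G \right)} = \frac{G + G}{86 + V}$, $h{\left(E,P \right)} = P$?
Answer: $\frac{2748290686}{13357137123} \approx 0.20575$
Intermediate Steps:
$x = -1436$ ($x = -1436 - 0 = -1436 + 0 = -1436$)
$z{\left(V,G \right)} = \frac{2 G}{86 + V}$
$\frac{z{\left(w{\left(h{\left(2,-1 \right)} \right)},175 \right)}}{-19349} + \frac{x}{-6973} = \frac{2 \cdot 175 \frac{1}{86 + 13}}{-19349} - \frac{1436}{-6973} = 2 \cdot 175 \cdot \frac{1}{99} \left(- \frac{1}{19349}\right) - - \frac{1436}{6973} = 2 \cdot 175 \cdot \frac{1}{99} \left(- \frac{1}{19349}\right) + \frac{1436}{6973} = \frac{350}{99} \left(- \frac{1}{19349}\right) + \frac{1436}{6973} = - \frac{350}{1915551} + \frac{1436}{6973} = \frac{2748290686}{13357137123}$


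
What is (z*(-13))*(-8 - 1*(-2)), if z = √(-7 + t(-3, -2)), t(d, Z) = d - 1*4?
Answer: 78*I*√14 ≈ 291.85*I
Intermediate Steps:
t(d, Z) = -4 + d (t(d, Z) = d - 4 = -4 + d)
z = I*√14 (z = √(-7 + (-4 - 3)) = √(-7 - 7) = √(-14) = I*√14 ≈ 3.7417*I)
(z*(-13))*(-8 - 1*(-2)) = ((I*√14)*(-13))*(-8 - 1*(-2)) = (-13*I*√14)*(-8 + 2) = -13*I*√14*(-6) = 78*I*√14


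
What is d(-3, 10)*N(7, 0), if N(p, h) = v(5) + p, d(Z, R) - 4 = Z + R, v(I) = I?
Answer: 132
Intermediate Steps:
d(Z, R) = 4 + R + Z (d(Z, R) = 4 + (Z + R) = 4 + (R + Z) = 4 + R + Z)
N(p, h) = 5 + p
d(-3, 10)*N(7, 0) = (4 + 10 - 3)*(5 + 7) = 11*12 = 132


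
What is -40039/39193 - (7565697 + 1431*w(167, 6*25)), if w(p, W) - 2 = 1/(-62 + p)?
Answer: -1483175535353/195965 ≈ -7.5686e+6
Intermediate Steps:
w(p, W) = 2 + 1/(-62 + p)
-40039/39193 - (7565697 + 1431*w(167, 6*25)) = -40039/39193 - (7565697 + 1431*(-123 + 2*167)/(-62 + 167)) = -40039*1/39193 - 1431/(1/((-123 + 334)/105 + 5287)) = -40039/39193 - 1431/(1/((1/105)*211 + 5287)) = -40039/39193 - 1431/(1/(211/105 + 5287)) = -40039/39193 - 1431/(1/(555346/105)) = -40039/39193 - 1431/105/555346 = -40039/39193 - 1431*555346/105 = -40039/39193 - 264900042/35 = -1483175535353/195965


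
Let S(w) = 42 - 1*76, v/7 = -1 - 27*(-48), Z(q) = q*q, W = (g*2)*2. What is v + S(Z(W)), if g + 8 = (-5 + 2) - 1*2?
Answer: 9031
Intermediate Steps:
g = -13 (g = -8 + ((-5 + 2) - 1*2) = -8 + (-3 - 2) = -8 - 5 = -13)
W = -52 (W = -13*2*2 = -26*2 = -52)
Z(q) = q²
v = 9065 (v = 7*(-1 - 27*(-48)) = 7*(-1 + 1296) = 7*1295 = 9065)
S(w) = -34 (S(w) = 42 - 76 = -34)
v + S(Z(W)) = 9065 - 34 = 9031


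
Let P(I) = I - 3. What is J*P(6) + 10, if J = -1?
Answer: 7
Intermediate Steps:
P(I) = -3 + I
J*P(6) + 10 = -(-3 + 6) + 10 = -1*3 + 10 = -3 + 10 = 7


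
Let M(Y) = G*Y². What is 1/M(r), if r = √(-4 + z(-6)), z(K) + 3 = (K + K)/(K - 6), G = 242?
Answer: -1/1452 ≈ -0.00068871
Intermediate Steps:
z(K) = -3 + 2*K/(-6 + K) (z(K) = -3 + (K + K)/(K - 6) = -3 + (2*K)/(-6 + K) = -3 + 2*K/(-6 + K))
r = I*√6 (r = √(-4 + (18 - 1*(-6))/(-6 - 6)) = √(-4 + (18 + 6)/(-12)) = √(-4 - 1/12*24) = √(-4 - 2) = √(-6) = I*√6 ≈ 2.4495*I)
M(Y) = 242*Y²
1/M(r) = 1/(242*(I*√6)²) = 1/(242*(-6)) = 1/(-1452) = -1/1452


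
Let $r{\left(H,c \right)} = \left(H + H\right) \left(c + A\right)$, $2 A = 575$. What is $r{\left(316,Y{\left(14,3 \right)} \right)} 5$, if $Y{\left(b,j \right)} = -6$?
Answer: $889540$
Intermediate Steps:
$A = \frac{575}{2}$ ($A = \frac{1}{2} \cdot 575 = \frac{575}{2} \approx 287.5$)
$r{\left(H,c \right)} = 2 H \left(\frac{575}{2} + c\right)$ ($r{\left(H,c \right)} = \left(H + H\right) \left(c + \frac{575}{2}\right) = 2 H \left(\frac{575}{2} + c\right)$)
$r{\left(316,Y{\left(14,3 \right)} \right)} 5 = 316 \left(575 + 2 \left(-6\right)\right) 5 = 316 \left(575 - 12\right) 5 = 316 \cdot 563 \cdot 5 = 177908 \cdot 5 = 889540$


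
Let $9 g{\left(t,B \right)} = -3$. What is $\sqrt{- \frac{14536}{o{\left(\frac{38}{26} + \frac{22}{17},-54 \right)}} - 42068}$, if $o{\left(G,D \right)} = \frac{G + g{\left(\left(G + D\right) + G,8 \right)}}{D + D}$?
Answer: $\frac{2 \sqrt{97692431551}}{803} \approx 778.48$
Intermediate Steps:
$g{\left(t,B \right)} = - \frac{1}{3}$ ($g{\left(t,B \right)} = \frac{1}{9} \left(-3\right) = - \frac{1}{3}$)
$o{\left(G,D \right)} = \frac{- \frac{1}{3} + G}{2 D}$ ($o{\left(G,D \right)} = \frac{G - \frac{1}{3}}{D + D} = \frac{- \frac{1}{3} + G}{2 D}$)
$\sqrt{- \frac{14536}{o{\left(\frac{38}{26} + \frac{22}{17},-54 \right)}} - 42068} = \sqrt{- \frac{14536}{\frac{1}{6} \frac{1}{-54} \left(-1 + 3 \left(\frac{38}{26} + \frac{22}{17}\right)\right)} - 42068} = \sqrt{- \frac{14536}{\frac{1}{6} \left(- \frac{1}{54}\right) \left(-1 + 3 \left(38 \cdot \frac{1}{26} + 22 \cdot \frac{1}{17}\right)\right)} - 42068} = \sqrt{- \frac{14536}{\frac{1}{6} \left(- \frac{1}{54}\right) \left(-1 + 3 \left(\frac{19}{13} + \frac{22}{17}\right)\right)} - 42068} = \sqrt{- \frac{14536}{\frac{1}{6} \left(- \frac{1}{54}\right) \left(-1 + 3 \cdot \frac{609}{221}\right)} - 42068} = \sqrt{- \frac{14536}{\frac{1}{6} \left(- \frac{1}{54}\right) \left(-1 + \frac{1827}{221}\right)} - 42068} = \sqrt{- \frac{14536}{\frac{1}{6} \left(- \frac{1}{54}\right) \frac{1606}{221}} - 42068} = \sqrt{- \frac{14536}{- \frac{803}{35802}} - 42068} = \sqrt{\left(-14536\right) \left(- \frac{35802}{803}\right) - 42068} = \sqrt{\frac{520417872}{803} - 42068} = \sqrt{\frac{486637268}{803}} = \frac{2 \sqrt{97692431551}}{803}$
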